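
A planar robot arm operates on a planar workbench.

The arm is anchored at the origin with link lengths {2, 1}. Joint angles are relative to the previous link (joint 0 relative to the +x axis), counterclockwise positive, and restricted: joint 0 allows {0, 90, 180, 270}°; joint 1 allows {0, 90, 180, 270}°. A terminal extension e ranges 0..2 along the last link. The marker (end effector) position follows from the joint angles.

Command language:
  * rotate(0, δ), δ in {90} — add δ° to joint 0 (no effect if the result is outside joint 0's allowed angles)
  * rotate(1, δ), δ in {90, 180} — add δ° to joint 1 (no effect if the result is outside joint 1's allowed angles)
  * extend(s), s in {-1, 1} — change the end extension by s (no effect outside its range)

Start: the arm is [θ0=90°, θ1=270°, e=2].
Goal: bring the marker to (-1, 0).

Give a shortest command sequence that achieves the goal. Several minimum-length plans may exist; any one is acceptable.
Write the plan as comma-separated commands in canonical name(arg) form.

rotate(1, 90), rotate(0, 90), rotate(0, 90), rotate(0, 90), rotate(1, 180)

initial: [θ0=90°, θ1=270°, e=2]
[1] after rotate(1, 90): [θ0=90°, θ1=0°, e=2]
[2] after rotate(0, 90): [θ0=180°, θ1=0°, e=2]
[3] after rotate(0, 90): [θ0=270°, θ1=0°, e=2]
[4] after rotate(0, 90): [θ0=0°, θ1=0°, e=2]
[5] after rotate(1, 180): [θ0=0°, θ1=180°, e=2]
no 4-step plan works, so 5 is optimal.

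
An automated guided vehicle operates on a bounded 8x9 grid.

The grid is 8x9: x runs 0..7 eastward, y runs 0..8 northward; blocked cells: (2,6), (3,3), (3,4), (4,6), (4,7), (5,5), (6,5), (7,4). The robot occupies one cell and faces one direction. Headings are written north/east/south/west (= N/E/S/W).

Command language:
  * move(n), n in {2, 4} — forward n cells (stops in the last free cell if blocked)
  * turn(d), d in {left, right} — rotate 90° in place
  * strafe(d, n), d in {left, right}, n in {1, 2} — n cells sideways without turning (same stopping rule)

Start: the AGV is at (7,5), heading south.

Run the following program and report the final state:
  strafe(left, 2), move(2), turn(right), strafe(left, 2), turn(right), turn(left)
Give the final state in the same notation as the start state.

t0: at (7,5), heading south
[1] after strafe(left, 2): at (7,5), heading south
[2] after move(2): at (7,5), heading south
[3] after turn(right): at (7,5), heading west
[4] after strafe(left, 2): at (7,5), heading west
[5] after turn(right): at (7,5), heading north
[6] after turn(left): at (7,5), heading west

at (7,5), heading west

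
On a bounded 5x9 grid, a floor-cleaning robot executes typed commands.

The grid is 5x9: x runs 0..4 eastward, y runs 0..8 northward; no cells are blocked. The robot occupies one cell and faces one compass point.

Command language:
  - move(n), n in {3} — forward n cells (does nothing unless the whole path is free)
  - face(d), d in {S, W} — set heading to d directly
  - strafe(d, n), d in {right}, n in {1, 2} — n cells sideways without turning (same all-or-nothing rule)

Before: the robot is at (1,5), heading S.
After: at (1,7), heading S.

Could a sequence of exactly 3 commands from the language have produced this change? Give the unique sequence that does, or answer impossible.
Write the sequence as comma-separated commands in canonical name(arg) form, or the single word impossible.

face(W), strafe(right, 2), face(S)

key: still facing S at the end — net rotation zero over 3 steps
from: at (1,5), heading S
[1] after face(W): at (1,5), heading W
[2] after strafe(right, 2): at (1,7), heading W
[3] after face(S): at (1,7), heading S
all 125 alternatives checked — unique.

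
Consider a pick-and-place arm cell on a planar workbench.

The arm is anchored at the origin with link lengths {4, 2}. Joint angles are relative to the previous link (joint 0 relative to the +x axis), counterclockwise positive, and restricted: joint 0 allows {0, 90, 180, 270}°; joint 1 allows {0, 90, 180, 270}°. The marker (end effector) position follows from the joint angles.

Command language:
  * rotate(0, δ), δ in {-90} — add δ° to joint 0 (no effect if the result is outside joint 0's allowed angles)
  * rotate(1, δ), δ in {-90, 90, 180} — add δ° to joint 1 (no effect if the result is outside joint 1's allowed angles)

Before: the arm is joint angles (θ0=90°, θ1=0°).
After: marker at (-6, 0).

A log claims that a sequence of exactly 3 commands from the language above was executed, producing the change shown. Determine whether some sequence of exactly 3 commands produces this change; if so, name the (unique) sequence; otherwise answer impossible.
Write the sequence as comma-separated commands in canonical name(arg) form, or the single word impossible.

rotate(0, -90), rotate(0, -90), rotate(0, -90)

t0: joint angles (θ0=90°, θ1=0°)
step 1 (rotate(0, -90)): joint angles (θ0=0°, θ1=0°)
step 2 (rotate(0, -90)): joint angles (θ0=270°, θ1=0°)
step 3 (rotate(0, -90)): joint angles (θ0=180°, θ1=0°)
no other 3-command option fits: unique.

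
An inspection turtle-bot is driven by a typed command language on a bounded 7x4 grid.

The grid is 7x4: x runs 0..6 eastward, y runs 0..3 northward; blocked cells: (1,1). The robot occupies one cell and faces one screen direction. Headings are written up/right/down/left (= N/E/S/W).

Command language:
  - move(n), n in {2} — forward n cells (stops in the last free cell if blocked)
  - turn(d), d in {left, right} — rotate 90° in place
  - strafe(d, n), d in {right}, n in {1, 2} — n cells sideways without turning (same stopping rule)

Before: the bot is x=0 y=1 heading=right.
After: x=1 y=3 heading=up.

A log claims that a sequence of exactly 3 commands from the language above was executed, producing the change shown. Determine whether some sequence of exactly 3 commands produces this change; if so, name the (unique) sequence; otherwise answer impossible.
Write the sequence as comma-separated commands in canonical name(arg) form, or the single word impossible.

turn(left), move(2), strafe(right, 1)

key: position moved to (1,3) AND the heading swung to N — translation plus rotation needed
t0: x=0 y=1 heading=right
step 1 (turn(left)): x=0 y=1 heading=up
step 2 (move(2)): x=0 y=3 heading=up
step 3 (strafe(right, 1)): x=1 y=3 heading=up
no rival 3-sequence matches.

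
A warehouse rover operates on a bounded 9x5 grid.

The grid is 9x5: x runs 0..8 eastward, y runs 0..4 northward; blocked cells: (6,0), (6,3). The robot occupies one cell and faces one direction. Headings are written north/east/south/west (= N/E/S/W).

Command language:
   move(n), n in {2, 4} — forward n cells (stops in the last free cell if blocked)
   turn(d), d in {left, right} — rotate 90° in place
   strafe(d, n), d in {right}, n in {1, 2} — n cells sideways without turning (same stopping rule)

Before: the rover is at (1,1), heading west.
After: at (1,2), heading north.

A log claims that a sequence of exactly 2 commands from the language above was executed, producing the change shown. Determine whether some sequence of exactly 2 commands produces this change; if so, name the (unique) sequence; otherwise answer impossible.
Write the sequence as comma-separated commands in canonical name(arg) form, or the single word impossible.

key: order matters: swapping strafe(right, 1) and turn(right) lands elsewhere
t0: at (1,1), heading west
[1] after strafe(right, 1): at (1,2), heading west
[2] after turn(right): at (1,2), heading north
uniquely the one of 36 2-step routes that fits.

strafe(right, 1), turn(right)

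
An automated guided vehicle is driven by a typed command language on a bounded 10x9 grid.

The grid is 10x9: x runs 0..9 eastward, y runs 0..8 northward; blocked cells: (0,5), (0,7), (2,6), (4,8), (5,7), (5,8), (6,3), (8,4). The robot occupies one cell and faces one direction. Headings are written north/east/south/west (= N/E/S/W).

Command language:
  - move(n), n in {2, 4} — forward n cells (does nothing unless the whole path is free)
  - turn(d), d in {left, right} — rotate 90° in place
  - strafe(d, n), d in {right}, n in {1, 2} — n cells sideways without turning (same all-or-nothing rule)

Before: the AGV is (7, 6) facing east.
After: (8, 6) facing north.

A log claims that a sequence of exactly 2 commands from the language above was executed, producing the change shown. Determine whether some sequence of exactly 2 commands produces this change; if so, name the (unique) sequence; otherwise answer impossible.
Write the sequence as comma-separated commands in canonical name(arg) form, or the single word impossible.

key: running strafe(right, 1) before turn(left) would end elsewhere — order is forced
begin: (7, 6) facing east
step 1 (turn(left)): (7, 6) facing north
step 2 (strafe(right, 1)): (8, 6) facing north
no other 2-command option fits: unique.

turn(left), strafe(right, 1)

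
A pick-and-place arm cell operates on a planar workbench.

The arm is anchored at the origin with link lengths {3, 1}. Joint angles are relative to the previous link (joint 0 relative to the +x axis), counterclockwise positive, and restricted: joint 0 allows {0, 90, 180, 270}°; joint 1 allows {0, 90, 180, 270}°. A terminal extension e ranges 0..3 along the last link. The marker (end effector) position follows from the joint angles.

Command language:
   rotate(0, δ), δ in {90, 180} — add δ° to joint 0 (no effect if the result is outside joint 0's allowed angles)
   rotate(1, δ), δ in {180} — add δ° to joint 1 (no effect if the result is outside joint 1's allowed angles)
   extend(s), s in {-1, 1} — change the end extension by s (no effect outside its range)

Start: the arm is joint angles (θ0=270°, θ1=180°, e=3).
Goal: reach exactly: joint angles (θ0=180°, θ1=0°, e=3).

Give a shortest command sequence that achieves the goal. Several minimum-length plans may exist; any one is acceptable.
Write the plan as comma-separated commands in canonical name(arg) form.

rotate(0, 90), rotate(0, 180), rotate(1, 180)

start: joint angles (θ0=270°, θ1=180°, e=3)
step 1 (rotate(0, 90)): joint angles (θ0=0°, θ1=180°, e=3)
step 2 (rotate(0, 180)): joint angles (θ0=180°, θ1=180°, e=3)
step 3 (rotate(1, 180)): joint angles (θ0=180°, θ1=0°, e=3)
nothing shorter than 3 reaches the goal.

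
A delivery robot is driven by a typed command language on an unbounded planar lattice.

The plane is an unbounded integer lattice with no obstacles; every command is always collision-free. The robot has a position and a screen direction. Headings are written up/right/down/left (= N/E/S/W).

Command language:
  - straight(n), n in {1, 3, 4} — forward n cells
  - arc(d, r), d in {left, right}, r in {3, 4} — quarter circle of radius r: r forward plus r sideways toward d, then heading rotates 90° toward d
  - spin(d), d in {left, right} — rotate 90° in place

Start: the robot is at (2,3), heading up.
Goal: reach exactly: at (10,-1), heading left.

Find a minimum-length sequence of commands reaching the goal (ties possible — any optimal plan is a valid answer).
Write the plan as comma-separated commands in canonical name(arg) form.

t0: at (2,3), heading up
t=1 arc(right, 4) ⇒ at (6,7), heading right
t=2 arc(right, 4) ⇒ at (10,3), heading down
t=3 straight(4) ⇒ at (10,-1), heading down
t=4 spin(right) ⇒ at (10,-1), heading left
shorter routes all fall short; 4 is best.

arc(right, 4), arc(right, 4), straight(4), spin(right)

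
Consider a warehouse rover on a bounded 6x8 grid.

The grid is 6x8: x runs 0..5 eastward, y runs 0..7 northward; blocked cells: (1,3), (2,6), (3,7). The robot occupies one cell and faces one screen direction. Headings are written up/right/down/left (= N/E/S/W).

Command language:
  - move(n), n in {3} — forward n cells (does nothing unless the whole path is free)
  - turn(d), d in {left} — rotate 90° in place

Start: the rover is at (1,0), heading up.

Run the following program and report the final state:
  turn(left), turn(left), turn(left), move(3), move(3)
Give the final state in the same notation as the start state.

from: at (1,0), heading up
t=1 turn(left) ⇒ at (1,0), heading left
t=2 turn(left) ⇒ at (1,0), heading down
t=3 turn(left) ⇒ at (1,0), heading right
t=4 move(3) ⇒ at (4,0), heading right
t=5 move(3) ⇒ at (4,0), heading right

at (4,0), heading right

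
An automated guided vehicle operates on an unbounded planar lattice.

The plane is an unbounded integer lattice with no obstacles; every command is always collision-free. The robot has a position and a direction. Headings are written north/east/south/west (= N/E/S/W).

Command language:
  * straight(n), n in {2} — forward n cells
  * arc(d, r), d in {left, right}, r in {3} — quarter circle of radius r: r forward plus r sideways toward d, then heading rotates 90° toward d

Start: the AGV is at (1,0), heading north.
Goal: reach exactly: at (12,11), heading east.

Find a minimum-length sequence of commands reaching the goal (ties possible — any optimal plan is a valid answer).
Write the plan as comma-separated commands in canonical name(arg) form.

initial: at (1,0), heading north
step 1 (straight(2)): at (1,2), heading north
step 2 (arc(right, 3)): at (4,5), heading east
step 3 (arc(left, 3)): at (7,8), heading north
step 4 (arc(right, 3)): at (10,11), heading east
step 5 (straight(2)): at (12,11), heading east
no 4-step plan works, so 5 is optimal.

straight(2), arc(right, 3), arc(left, 3), arc(right, 3), straight(2)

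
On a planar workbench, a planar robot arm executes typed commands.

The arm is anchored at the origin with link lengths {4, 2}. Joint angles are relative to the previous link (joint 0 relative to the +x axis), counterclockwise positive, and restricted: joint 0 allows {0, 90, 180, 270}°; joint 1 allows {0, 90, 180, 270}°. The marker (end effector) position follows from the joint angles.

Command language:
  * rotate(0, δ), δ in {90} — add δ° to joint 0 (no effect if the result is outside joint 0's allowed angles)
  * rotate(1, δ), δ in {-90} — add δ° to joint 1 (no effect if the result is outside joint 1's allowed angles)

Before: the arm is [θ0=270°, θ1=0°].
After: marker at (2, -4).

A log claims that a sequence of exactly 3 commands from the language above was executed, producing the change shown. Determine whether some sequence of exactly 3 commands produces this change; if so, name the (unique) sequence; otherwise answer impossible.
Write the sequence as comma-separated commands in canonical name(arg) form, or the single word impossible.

rotate(1, -90), rotate(1, -90), rotate(1, -90)

t0: [θ0=270°, θ1=0°]
t=1 rotate(1, -90) ⇒ [θ0=270°, θ1=270°]
t=2 rotate(1, -90) ⇒ [θ0=270°, θ1=180°]
t=3 rotate(1, -90) ⇒ [θ0=270°, θ1=90°]
no rival 3-sequence matches.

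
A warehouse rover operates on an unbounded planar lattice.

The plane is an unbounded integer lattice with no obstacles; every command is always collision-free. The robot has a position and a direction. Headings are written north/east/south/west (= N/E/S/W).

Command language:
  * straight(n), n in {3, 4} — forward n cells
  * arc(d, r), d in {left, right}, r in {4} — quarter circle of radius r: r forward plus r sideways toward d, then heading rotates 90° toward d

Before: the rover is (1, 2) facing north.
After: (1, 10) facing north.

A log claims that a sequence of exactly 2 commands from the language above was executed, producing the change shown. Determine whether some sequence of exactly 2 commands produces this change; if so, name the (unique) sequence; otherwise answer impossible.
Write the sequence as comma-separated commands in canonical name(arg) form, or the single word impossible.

straight(4), straight(4)

key: still facing N at the end — nothing in the sequence rotates
begin: (1, 2) facing north
step 1 (straight(4)): (1, 6) facing north
step 2 (straight(4)): (1, 10) facing north
all 16 alternatives checked — unique.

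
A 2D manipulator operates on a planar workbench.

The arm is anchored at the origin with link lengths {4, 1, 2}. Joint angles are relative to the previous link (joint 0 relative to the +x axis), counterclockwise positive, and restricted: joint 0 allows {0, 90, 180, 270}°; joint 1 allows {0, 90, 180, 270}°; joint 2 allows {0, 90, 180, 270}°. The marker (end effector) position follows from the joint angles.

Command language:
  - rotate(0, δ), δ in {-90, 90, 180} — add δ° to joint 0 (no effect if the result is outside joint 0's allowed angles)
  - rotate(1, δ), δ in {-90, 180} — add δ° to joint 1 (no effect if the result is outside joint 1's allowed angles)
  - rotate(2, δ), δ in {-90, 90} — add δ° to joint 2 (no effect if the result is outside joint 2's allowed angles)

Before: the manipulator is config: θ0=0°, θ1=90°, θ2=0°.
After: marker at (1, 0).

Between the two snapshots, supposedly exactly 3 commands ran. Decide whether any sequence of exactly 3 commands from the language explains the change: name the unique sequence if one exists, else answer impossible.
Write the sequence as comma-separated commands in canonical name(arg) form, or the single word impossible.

rotate(1, -90), rotate(1, -90), rotate(1, -90)

from: config: θ0=0°, θ1=90°, θ2=0°
1. rotate(1, -90) → config: θ0=0°, θ1=0°, θ2=0°
2. rotate(1, -90) → config: θ0=0°, θ1=270°, θ2=0°
3. rotate(1, -90) → config: θ0=0°, θ1=180°, θ2=0°
no other 3-command option fits: unique.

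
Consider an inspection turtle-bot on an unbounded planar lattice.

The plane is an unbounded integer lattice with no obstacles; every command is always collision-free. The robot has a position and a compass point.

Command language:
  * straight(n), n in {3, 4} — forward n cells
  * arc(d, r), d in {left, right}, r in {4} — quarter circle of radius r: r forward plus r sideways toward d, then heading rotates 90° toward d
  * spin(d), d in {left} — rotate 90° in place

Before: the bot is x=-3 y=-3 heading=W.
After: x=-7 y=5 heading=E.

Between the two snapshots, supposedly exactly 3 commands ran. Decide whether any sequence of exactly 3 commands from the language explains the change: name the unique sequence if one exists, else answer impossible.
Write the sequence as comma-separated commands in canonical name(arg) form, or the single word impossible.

straight(4), arc(right, 4), arc(right, 4)

key: position moved to (-7,5) AND the heading swung to E — translation plus rotation needed
t0: x=-3 y=-3 heading=W
[1] after straight(4): x=-7 y=-3 heading=W
[2] after arc(right, 4): x=-11 y=1 heading=N
[3] after arc(right, 4): x=-7 y=5 heading=E
all 125 alternatives checked — unique.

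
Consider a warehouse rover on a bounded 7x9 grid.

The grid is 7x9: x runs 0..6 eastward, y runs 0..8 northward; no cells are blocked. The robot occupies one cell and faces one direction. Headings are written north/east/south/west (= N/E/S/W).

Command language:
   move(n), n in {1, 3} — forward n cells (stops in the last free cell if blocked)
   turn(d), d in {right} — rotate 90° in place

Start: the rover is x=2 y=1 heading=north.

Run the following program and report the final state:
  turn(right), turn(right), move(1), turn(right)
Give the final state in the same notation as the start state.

initial: x=2 y=1 heading=north
1. turn(right) → x=2 y=1 heading=east
2. turn(right) → x=2 y=1 heading=south
3. move(1) → x=2 y=0 heading=south
4. turn(right) → x=2 y=0 heading=west

x=2 y=0 heading=west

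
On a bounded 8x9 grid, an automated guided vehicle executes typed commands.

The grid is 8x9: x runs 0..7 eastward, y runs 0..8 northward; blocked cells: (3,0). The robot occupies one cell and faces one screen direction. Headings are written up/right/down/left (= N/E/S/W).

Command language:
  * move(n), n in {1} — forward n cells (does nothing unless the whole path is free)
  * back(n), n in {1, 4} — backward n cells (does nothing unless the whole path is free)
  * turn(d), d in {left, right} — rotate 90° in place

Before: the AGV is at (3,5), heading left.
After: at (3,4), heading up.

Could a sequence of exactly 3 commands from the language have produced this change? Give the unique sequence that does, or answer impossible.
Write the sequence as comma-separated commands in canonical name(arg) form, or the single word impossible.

key: running back(4) before turn(right) would end elsewhere — order is forced
start: at (3,5), heading left
step 1 (turn(right)): at (3,5), heading up
step 2 (back(1)): at (3,4), heading up
step 3 (back(4)): at (3,4), heading up
no other 3-command option fits: unique.

turn(right), back(1), back(4)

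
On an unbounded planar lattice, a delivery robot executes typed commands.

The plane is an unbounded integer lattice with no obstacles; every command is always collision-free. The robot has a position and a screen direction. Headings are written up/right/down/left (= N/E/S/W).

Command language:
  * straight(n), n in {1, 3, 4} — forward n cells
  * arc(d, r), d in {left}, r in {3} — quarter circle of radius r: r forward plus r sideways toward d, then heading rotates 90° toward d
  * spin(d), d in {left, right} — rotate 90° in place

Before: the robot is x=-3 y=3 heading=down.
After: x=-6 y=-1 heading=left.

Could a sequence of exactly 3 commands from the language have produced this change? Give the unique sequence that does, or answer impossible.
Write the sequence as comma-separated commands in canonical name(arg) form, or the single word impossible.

straight(4), spin(right), straight(3)

key: position moved to (-6,-1) AND the heading swung to W — translation plus rotation needed
t0: x=-3 y=3 heading=down
step 1 (straight(4)): x=-3 y=-1 heading=down
step 2 (spin(right)): x=-3 y=-1 heading=left
step 3 (straight(3)): x=-6 y=-1 heading=left
no rival 3-sequence matches.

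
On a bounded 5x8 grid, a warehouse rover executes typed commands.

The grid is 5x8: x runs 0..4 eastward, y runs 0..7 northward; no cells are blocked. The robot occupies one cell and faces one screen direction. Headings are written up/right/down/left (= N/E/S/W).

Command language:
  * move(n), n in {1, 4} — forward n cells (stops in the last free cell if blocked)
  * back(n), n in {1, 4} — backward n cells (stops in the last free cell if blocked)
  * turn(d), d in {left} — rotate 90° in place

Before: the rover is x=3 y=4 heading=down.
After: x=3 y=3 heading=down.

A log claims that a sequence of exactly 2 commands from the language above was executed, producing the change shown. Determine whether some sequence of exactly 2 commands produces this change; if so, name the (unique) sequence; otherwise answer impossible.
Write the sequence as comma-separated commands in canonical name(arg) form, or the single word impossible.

key: heading stays S — no command in the sequence turns
start: x=3 y=4 heading=down
[1] after back(4): x=3 y=7 heading=down
[2] after move(4): x=3 y=3 heading=down
uniquely the one of 25 2-step routes that fits.

back(4), move(4)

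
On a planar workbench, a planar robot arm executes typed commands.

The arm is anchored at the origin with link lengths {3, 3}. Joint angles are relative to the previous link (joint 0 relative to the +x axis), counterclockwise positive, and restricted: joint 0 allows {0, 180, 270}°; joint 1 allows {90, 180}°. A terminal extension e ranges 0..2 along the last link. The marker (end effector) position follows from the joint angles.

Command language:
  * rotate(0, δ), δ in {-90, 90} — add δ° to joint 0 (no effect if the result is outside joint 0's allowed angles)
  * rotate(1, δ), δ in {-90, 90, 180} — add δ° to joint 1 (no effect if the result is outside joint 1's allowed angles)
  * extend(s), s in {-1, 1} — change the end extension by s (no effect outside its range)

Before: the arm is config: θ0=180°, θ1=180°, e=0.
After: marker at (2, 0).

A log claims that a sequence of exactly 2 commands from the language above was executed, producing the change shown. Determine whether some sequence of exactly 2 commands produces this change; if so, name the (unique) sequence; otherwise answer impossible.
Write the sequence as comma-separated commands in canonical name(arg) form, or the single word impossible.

start: config: θ0=180°, θ1=180°, e=0
step 1 (extend(1)): config: θ0=180°, θ1=180°, e=1
step 2 (extend(1)): config: θ0=180°, θ1=180°, e=2
no rival 2-sequence matches.

extend(1), extend(1)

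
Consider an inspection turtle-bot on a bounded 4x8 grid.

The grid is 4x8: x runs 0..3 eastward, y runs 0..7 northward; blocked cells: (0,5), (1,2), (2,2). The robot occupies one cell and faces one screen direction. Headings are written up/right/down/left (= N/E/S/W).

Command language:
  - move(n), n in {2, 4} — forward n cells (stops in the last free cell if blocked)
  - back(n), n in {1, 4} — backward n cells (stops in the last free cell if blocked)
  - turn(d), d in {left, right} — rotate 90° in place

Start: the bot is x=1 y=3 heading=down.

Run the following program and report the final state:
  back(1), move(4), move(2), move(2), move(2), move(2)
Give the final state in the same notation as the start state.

x=1 y=3 heading=down

start: x=1 y=3 heading=down
[1] after back(1): x=1 y=4 heading=down
[2] after move(4): x=1 y=3 heading=down
[3] after move(2): x=1 y=3 heading=down
[4] after move(2): x=1 y=3 heading=down
[5] after move(2): x=1 y=3 heading=down
[6] after move(2): x=1 y=3 heading=down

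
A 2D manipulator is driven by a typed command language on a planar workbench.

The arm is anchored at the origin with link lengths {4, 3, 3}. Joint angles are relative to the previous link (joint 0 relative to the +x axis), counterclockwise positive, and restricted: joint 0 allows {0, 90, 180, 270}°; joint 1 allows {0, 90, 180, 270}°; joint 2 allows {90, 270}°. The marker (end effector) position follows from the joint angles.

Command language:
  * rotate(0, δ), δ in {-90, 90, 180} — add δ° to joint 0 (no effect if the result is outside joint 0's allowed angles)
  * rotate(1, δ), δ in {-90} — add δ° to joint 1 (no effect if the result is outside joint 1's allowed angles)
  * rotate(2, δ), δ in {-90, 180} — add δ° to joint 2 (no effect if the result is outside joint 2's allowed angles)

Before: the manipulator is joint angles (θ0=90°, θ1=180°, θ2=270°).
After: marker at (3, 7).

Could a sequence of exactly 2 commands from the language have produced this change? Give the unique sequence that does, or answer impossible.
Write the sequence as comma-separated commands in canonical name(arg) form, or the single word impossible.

initial: joint angles (θ0=90°, θ1=180°, θ2=270°)
1. rotate(1, -90) → joint angles (θ0=90°, θ1=90°, θ2=270°)
2. rotate(1, -90) → joint angles (θ0=90°, θ1=0°, θ2=270°)
no other 2-command option fits: unique.

rotate(1, -90), rotate(1, -90)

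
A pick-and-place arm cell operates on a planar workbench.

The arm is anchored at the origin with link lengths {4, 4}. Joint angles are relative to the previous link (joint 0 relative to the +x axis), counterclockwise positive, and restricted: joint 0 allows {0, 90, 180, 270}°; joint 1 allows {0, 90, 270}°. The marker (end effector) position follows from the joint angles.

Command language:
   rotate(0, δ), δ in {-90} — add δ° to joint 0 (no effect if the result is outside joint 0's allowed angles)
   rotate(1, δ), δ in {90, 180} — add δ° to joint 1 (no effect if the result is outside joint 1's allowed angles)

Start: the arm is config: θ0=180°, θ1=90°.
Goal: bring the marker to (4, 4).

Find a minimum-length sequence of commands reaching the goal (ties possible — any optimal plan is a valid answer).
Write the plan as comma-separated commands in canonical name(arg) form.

rotate(0, -90), rotate(0, -90)

initial: config: θ0=180°, θ1=90°
t=1 rotate(0, -90) ⇒ config: θ0=90°, θ1=90°
t=2 rotate(0, -90) ⇒ config: θ0=0°, θ1=90°
nothing shorter than 2 reaches the goal.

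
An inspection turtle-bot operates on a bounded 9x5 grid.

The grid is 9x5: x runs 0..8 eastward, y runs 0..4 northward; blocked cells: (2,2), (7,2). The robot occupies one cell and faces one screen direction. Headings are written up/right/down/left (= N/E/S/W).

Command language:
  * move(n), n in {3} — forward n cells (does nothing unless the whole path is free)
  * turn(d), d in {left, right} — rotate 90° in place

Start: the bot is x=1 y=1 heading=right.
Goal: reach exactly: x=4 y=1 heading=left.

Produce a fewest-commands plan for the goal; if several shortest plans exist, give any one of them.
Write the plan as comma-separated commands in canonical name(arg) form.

t0: x=1 y=1 heading=right
1. move(3) → x=4 y=1 heading=right
2. turn(left) → x=4 y=1 heading=up
3. turn(left) → x=4 y=1 heading=left
shorter routes all fall short; 3 is best.

move(3), turn(left), turn(left)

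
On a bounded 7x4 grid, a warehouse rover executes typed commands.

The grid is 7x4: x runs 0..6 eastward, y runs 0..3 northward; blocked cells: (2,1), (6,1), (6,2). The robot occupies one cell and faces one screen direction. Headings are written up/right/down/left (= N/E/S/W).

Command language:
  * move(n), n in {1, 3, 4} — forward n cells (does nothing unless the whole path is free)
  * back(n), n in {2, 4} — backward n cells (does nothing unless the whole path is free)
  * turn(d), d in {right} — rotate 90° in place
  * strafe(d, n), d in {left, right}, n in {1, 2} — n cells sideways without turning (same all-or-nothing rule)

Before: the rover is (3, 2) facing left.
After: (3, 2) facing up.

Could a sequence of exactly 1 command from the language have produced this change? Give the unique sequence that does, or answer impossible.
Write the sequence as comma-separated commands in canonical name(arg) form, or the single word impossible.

turn(right)

key: (3,2) unchanged — the single command moves nothing
begin: (3, 2) facing left
1. turn(right) → (3, 2) facing up
uniquely the one of 10 1-step routes that fits.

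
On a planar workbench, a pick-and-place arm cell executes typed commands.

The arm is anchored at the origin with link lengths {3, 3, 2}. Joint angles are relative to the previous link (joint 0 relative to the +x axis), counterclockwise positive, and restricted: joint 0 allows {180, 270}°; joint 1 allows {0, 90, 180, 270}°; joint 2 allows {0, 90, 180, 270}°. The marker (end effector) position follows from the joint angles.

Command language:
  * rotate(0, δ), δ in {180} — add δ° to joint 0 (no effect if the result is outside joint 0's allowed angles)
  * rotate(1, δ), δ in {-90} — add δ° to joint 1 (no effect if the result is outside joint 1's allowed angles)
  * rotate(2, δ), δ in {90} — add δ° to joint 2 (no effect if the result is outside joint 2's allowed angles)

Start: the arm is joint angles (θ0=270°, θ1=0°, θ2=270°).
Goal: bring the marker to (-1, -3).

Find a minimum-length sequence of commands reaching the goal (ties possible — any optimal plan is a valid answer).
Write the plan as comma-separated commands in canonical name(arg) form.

rotate(1, -90), rotate(2, 90), rotate(2, 90), rotate(2, 90)

start: joint angles (θ0=270°, θ1=0°, θ2=270°)
[1] after rotate(1, -90): joint angles (θ0=270°, θ1=270°, θ2=270°)
[2] after rotate(2, 90): joint angles (θ0=270°, θ1=270°, θ2=0°)
[3] after rotate(2, 90): joint angles (θ0=270°, θ1=270°, θ2=90°)
[4] after rotate(2, 90): joint angles (θ0=270°, θ1=270°, θ2=180°)
shorter routes all fall short; 4 is best.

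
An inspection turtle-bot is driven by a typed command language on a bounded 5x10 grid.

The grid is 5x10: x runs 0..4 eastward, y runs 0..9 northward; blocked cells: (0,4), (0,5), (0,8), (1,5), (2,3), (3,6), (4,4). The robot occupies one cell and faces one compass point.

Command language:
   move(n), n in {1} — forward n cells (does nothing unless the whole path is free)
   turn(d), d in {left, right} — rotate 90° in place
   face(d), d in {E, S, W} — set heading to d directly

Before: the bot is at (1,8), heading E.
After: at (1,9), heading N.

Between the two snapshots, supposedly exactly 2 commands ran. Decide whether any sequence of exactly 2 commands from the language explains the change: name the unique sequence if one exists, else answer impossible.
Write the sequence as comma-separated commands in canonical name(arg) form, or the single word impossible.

turn(left), move(1)

key: running move(1) before turn(left) would end elsewhere — order is forced
t0: at (1,8), heading E
step 1 (turn(left)): at (1,8), heading N
step 2 (move(1)): at (1,9), heading N
all 36 alternatives checked — unique.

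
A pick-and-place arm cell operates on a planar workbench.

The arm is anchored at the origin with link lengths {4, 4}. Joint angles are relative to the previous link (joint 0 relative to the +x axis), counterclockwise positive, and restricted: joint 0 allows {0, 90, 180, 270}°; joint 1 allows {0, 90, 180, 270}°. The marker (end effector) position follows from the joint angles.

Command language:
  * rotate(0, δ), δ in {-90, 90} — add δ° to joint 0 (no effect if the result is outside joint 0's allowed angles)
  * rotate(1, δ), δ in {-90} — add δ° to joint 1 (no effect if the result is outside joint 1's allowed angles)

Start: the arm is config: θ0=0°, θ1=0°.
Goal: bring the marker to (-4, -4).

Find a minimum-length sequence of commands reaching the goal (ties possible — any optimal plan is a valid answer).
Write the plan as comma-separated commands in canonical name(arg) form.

begin: config: θ0=0°, θ1=0°
t=1 rotate(1, -90) ⇒ config: θ0=0°, θ1=270°
t=2 rotate(0, -90) ⇒ config: θ0=270°, θ1=270°
shorter routes all fall short; 2 is best.

rotate(1, -90), rotate(0, -90)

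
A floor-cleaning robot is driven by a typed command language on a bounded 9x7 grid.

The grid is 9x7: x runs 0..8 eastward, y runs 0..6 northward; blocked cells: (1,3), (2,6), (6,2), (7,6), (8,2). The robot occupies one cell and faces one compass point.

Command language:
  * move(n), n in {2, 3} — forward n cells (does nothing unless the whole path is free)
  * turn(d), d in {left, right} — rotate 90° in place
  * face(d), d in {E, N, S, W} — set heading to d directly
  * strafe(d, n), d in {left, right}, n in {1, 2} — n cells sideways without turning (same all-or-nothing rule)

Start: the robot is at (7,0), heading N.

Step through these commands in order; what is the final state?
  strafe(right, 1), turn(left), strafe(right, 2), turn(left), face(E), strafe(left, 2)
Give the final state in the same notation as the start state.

at (8,0), heading E

begin: at (7,0), heading N
t=1 strafe(right, 1) ⇒ at (8,0), heading N
t=2 turn(left) ⇒ at (8,0), heading W
t=3 strafe(right, 2) ⇒ at (8,0), heading W
t=4 turn(left) ⇒ at (8,0), heading S
t=5 face(E) ⇒ at (8,0), heading E
t=6 strafe(left, 2) ⇒ at (8,0), heading E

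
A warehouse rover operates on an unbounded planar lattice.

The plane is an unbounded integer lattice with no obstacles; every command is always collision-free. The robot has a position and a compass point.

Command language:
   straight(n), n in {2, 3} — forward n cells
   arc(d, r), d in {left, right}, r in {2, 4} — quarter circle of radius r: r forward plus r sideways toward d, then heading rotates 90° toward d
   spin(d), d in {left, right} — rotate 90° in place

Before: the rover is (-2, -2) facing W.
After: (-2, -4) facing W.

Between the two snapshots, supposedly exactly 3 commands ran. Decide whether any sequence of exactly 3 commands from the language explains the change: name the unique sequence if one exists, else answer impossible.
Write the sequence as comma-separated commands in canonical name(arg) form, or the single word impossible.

key: heading stays W — rotations cancel among the 3 commands
from: (-2, -2) facing W
t=1 spin(left) ⇒ (-2, -2) facing S
t=2 straight(2) ⇒ (-2, -4) facing S
t=3 spin(right) ⇒ (-2, -4) facing W
uniquely the one of 512 3-step routes that fits.

spin(left), straight(2), spin(right)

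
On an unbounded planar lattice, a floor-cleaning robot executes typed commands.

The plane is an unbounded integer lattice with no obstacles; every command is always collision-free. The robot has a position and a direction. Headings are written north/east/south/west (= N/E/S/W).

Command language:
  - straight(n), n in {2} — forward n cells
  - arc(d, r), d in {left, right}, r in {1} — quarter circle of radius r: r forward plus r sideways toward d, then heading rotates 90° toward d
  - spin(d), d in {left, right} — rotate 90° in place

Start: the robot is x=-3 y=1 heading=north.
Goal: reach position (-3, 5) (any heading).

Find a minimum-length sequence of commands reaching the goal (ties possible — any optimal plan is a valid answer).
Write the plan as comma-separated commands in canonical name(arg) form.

straight(2), straight(2)

t0: x=-3 y=1 heading=north
t=1 straight(2) ⇒ x=-3 y=3 heading=north
t=2 straight(2) ⇒ x=-3 y=5 heading=north
shorter routes all fall short; 2 is best.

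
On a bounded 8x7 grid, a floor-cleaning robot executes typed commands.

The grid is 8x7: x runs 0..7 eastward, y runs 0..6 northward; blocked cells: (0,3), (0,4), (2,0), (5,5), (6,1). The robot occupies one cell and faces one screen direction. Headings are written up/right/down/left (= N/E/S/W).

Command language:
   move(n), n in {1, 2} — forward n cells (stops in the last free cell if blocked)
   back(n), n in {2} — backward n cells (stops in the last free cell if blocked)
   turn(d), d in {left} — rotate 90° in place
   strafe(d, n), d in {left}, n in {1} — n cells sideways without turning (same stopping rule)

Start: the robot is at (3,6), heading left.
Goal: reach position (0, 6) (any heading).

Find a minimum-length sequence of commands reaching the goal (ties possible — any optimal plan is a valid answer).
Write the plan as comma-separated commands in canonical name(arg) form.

move(1), move(2)

begin: at (3,6), heading left
step 1 (move(1)): at (2,6), heading left
step 2 (move(2)): at (0,6), heading left
shorter routes all fall short; 2 is best.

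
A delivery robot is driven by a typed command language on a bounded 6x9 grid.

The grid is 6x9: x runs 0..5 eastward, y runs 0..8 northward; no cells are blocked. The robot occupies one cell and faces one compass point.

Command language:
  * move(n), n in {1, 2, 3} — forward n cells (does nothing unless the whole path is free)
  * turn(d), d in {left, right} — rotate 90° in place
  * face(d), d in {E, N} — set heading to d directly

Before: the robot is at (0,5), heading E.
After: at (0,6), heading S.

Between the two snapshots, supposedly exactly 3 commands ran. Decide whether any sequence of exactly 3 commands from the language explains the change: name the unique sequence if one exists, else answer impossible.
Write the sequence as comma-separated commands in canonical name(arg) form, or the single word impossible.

all 343 sequences checked — none match.

impossible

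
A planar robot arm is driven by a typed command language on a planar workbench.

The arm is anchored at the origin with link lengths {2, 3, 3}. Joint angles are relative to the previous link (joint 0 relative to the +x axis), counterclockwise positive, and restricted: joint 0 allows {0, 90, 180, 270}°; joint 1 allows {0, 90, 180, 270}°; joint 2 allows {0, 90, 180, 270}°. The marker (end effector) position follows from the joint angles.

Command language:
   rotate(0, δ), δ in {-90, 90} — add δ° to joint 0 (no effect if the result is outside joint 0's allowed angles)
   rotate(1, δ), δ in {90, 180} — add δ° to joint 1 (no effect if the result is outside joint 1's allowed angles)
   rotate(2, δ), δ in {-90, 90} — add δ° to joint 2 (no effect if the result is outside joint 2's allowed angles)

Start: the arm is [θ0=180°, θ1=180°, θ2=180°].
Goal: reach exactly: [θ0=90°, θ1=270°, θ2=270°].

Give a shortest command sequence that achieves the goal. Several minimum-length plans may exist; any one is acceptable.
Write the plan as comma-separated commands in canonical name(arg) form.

rotate(1, 90), rotate(2, 90), rotate(0, -90)

t0: [θ0=180°, θ1=180°, θ2=180°]
step 1 (rotate(1, 90)): [θ0=180°, θ1=270°, θ2=180°]
step 2 (rotate(2, 90)): [θ0=180°, θ1=270°, θ2=270°]
step 3 (rotate(0, -90)): [θ0=90°, θ1=270°, θ2=270°]
minimal: 3 command(s), checked below 3.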